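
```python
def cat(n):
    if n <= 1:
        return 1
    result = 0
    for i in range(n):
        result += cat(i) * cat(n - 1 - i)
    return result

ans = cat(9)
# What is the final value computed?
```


cat(9)
= sum of cat(i) * cat(9-1-i) for i in 0..8
First compute sub-values bottom-up:
  cat(0) = 1, cat(1) = 1
  cat(2) = 1*1 + 1*1 = 2
  cat(3) = 1*2 + 1*1 + 2*1 = 5
  cat(4) = 1*5 + 1*2 + 2*1 + 5*1 = 14
  cat(5) = 1*14 + 1*5 + 2*2 + 5*1 + 14*1 = 42
  cat(6) = 1*42 + 1*14 + 2*5 + 5*2 + 14*1 + 42*1 = 132
  cat(7) = 1*132 + 1*42 + 2*14 + 5*5 + 14*2 + 42*1 + 132*1 = 429
  cat(8) = 1*429 + 1*132 + 2*42 + 5*14 + 14*5 + 42*2 + 132*1 + 429*1 = 1430
Now cat(9):
  cat(0)*cat(8) = 1*1430 = 1430
  cat(1)*cat(7) = 1*429 = 429
  cat(2)*cat(6) = 2*132 = 264
  cat(3)*cat(5) = 5*42 = 210
  cat(4)*cat(4) = 14*14 = 196
  cat(5)*cat(3) = 42*5 = 210
  cat(6)*cat(2) = 132*2 = 264
  cat(7)*cat(1) = 429*1 = 429
  cat(8)*cat(0) = 1430*1 = 1430
= 1430 + 429 + 264 + 210 + 196 + 210 + 264 + 429 + 1430
= 4862


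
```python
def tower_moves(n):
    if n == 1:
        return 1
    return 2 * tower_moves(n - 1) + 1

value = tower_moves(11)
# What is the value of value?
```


tower_moves(11)
= 2 * tower_moves(10) + 1
= 2 * (2 * tower_moves(9) + 1) + 1
= 2 * (2 * (2 * tower_moves(8) + 1) + 1) + 1
= 2 * (2 * (2 * (2 * tower_moves(7) + 1) + 1) + 1) + 1
= 2 * (2 * (2 * (2 * (2 * tower_moves(6) + 1) + 1) + 1) + 1) + 1
= 2 * (2 * (2 * (2 * (2 * (2 * tower_moves(5) + 1) + 1) + 1) + 1) + 1) + 1
= 2 * (2 * (2 * (2 * (2 * (2 * (2 * tower_moves(4) + 1) + 1) + 1) + 1) + 1) + 1) + 1
= 2 * (2 * (2 * (2 * (2 * (2 * (2 * (2 * tower_moves(3) + 1) + 1) + 1) + 1) + 1) + 1) + 1) + 1
= 2 * (2 * (2 * (2 * (2 * (2 * (2 * (2 * (2 * tower_moves(2) + 1) + 1) + 1) + 1) + 1) + 1) + 1) + 1) + 1
= 2 * (2 * (2 * (2 * (2 * (2 * (2 * (2 * (2 * (2 * tower_moves(1) + 1) + 1) + 1) + 1) + 1) + 1) + 1) + 1) + 1) + 1
Now compute bottom-up:
tower_moves(1) = 1
tower_moves(2) = 2 * 1 + 1 = 3
tower_moves(3) = 2 * 3 + 1 = 7
tower_moves(4) = 2 * 7 + 1 = 15
tower_moves(5) = 2 * 15 + 1 = 31
tower_moves(6) = 2 * 31 + 1 = 63
tower_moves(7) = 2 * 63 + 1 = 127
tower_moves(8) = 2 * 127 + 1 = 255
tower_moves(9) = 2 * 255 + 1 = 511
tower_moves(10) = 2 * 511 + 1 = 1023
tower_moves(11) = 2 * 1023 + 1 = 2047
= 2047


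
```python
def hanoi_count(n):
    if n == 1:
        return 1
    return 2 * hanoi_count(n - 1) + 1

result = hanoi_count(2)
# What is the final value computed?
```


hanoi_count(2)
= 2 * hanoi_count(1) + 1
Now compute bottom-up:
hanoi_count(1) = 1
hanoi_count(2) = 2 * 1 + 1 = 3
= 3


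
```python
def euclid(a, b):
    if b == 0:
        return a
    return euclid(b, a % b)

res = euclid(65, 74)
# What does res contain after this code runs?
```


euclid(65, 74)
= euclid(74, 65 % 74) = euclid(74, 65)
= euclid(65, 74 % 65) = euclid(65, 9)
= euclid(9, 65 % 9) = euclid(9, 2)
= euclid(2, 9 % 2) = euclid(2, 1)
= euclid(1, 2 % 1) = euclid(1, 0)
b == 0, return a = 1


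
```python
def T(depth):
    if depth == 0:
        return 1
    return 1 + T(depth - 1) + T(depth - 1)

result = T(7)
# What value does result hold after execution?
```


T(7)
= 1 + T(6) + T(6)
= 1 + 2 * T(6)
T(k) = 2^(k+1) - 1
T(0) = 1
T(1) = 3
T(2) = 7
T(3) = 15
T(4) = 31
T(7) = 2^8 - 1 = 255


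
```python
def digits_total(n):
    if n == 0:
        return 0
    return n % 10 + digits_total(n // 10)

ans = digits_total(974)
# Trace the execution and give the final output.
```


digits_total(974)
= 4 + digits_total(97)
= 4 + 7 + digits_total(9)
= 4 + 7 + 9 + digits_total(0)
= 4 + 7 + 9 + 0
= 20


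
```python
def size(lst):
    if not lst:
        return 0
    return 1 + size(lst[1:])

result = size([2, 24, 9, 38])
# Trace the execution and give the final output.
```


size([2, 24, 9, 38])
= 1 + size([24, 9, 38])
= 1 + 1 + size([9, 38])
= 1 + 1 + 1 + size([38])
= 1 + 1 + 1 + 1 + size([])
= 1 + 1 + 1 + 1 + 0
= 4


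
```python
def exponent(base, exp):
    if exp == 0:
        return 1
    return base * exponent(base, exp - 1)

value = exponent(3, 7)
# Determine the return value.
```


exponent(3, 7)
= 3 * exponent(3, 6)
= 3 * 3 * exponent(3, 5)
= 3 * 3 * 3 * exponent(3, 4)
= 3 * 3 * 3 * 3 * exponent(3, 3)
= 3 * 3 * 3 * 3 * 3 * exponent(3, 2)
= 3 * 3 * 3 * 3 * 3 * 3 * exponent(3, 1)
= 3 * 3 * 3 * 3 * 3 * 3 * 3 * exponent(3, 0)
= 3 * 3 * 3 * 3 * 3 * 3 * 3 * 1
= 2187


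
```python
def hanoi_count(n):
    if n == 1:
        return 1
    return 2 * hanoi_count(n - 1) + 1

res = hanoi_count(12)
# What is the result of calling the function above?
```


hanoi_count(12)
= 2 * hanoi_count(11) + 1
= 2 * (2 * hanoi_count(10) + 1) + 1
= 2 * (2 * (2 * hanoi_count(9) + 1) + 1) + 1
= 2 * (2 * (2 * (2 * hanoi_count(8) + 1) + 1) + 1) + 1
= 2 * (2 * (2 * (2 * (2 * hanoi_count(7) + 1) + 1) + 1) + 1) + 1
= 2 * (2 * (2 * (2 * (2 * (2 * hanoi_count(6) + 1) + 1) + 1) + 1) + 1) + 1
= 2 * (2 * (2 * (2 * (2 * (2 * (2 * hanoi_count(5) + 1) + 1) + 1) + 1) + 1) + 1) + 1
= 2 * (2 * (2 * (2 * (2 * (2 * (2 * (2 * hanoi_count(4) + 1) + 1) + 1) + 1) + 1) + 1) + 1) + 1
= 2 * (2 * (2 * (2 * (2 * (2 * (2 * (2 * (2 * hanoi_count(3) + 1) + 1) + 1) + 1) + 1) + 1) + 1) + 1) + 1
= 2 * (2 * (2 * (2 * (2 * (2 * (2 * (2 * (2 * (2 * hanoi_count(2) + 1) + 1) + 1) + 1) + 1) + 1) + 1) + 1) + 1) + 1
= 2 * (2 * (2 * (2 * (2 * (2 * (2 * (2 * (2 * (2 * (2 * hanoi_count(1) + 1) + 1) + 1) + 1) + 1) + 1) + 1) + 1) + 1) + 1) + 1
Now compute bottom-up:
hanoi_count(1) = 1
hanoi_count(2) = 2 * 1 + 1 = 3
hanoi_count(3) = 2 * 3 + 1 = 7
hanoi_count(4) = 2 * 7 + 1 = 15
hanoi_count(5) = 2 * 15 + 1 = 31
hanoi_count(6) = 2 * 31 + 1 = 63
hanoi_count(7) = 2 * 63 + 1 = 127
hanoi_count(8) = 2 * 127 + 1 = 255
hanoi_count(9) = 2 * 255 + 1 = 511
hanoi_count(10) = 2 * 511 + 1 = 1023
hanoi_count(11) = 2 * 1023 + 1 = 2047
hanoi_count(12) = 2 * 2047 + 1 = 4095
= 4095


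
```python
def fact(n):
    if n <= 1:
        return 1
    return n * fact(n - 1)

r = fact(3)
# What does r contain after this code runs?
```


fact(3)
= 3 * fact(2)
= 3 * 2 * fact(1)
= 3 * 2 * 1
= 6


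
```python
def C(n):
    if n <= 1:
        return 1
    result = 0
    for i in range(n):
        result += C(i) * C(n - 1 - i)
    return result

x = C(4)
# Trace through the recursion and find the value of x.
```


C(4)
= sum of C(i) * C(4-1-i) for i in 0..3
First compute sub-values bottom-up:
  C(0) = 1, C(1) = 1
  C(2) = 1*1 + 1*1 = 2
  C(3) = 1*2 + 1*1 + 2*1 = 5
Now C(4):
  C(0)*C(3) = 1*5 = 5
  C(1)*C(2) = 1*2 = 2
  C(2)*C(1) = 2*1 = 2
  C(3)*C(0) = 5*1 = 5
= 5 + 2 + 2 + 5
= 14


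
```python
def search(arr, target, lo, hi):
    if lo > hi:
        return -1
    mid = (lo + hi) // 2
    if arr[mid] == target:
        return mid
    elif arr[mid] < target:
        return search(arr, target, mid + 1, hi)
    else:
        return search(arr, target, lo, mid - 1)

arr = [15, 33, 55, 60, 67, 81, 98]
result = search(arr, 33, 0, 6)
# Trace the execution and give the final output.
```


search(arr, 33, 0, 6)
lo=0, hi=6, mid=3, arr[mid]=60
60 > 33, search left half
lo=0, hi=2, mid=1, arr[mid]=33
arr[1] == 33, found at index 1
= 1


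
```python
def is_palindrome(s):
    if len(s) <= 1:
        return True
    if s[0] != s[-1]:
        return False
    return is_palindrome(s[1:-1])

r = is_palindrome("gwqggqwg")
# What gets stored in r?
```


is_palindrome("gwqggqwg")
"gwqggqwg": s[0]='g' == s[-1]='g' -> is_palindrome("wqggqw")
"wqggqw": s[0]='w' == s[-1]='w' -> is_palindrome("qggq")
"qggq": s[0]='q' == s[-1]='q' -> is_palindrome("gg")
"gg": s[0]='g' == s[-1]='g' -> is_palindrome("")
"": len <= 1 -> True
= True


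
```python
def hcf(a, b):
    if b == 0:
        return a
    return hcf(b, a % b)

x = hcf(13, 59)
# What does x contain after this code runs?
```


hcf(13, 59)
= hcf(59, 13 % 59) = hcf(59, 13)
= hcf(13, 59 % 13) = hcf(13, 7)
= hcf(7, 13 % 7) = hcf(7, 6)
= hcf(6, 7 % 6) = hcf(6, 1)
= hcf(1, 6 % 1) = hcf(1, 0)
b == 0, return a = 1


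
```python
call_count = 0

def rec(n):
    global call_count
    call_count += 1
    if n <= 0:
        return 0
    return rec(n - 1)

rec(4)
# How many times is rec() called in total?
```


rec(4) calls rec(3) calls ... calls rec(0)
Total calls: 4 + 1 (for base case) = 5


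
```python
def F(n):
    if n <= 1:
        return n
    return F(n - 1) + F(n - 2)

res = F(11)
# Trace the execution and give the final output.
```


F(11)
= F(10) + F(9)
= (F(9) + F(8)) + F(9)
Computing bottom-up: F(0)=0, F(1)=1, F(2)=1, F(3)=2, F(4)=3, F(5)=5, F(6)=8, F(7)=13, F(8)=21, F(9)=34, F(10)=55, F(11)=89
= 89


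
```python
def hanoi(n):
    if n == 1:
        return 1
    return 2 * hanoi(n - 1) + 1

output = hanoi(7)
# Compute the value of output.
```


hanoi(7)
= 2 * hanoi(6) + 1
= 2 * (2 * hanoi(5) + 1) + 1
= 2 * (2 * (2 * hanoi(4) + 1) + 1) + 1
= 2 * (2 * (2 * (2 * hanoi(3) + 1) + 1) + 1) + 1
= 2 * (2 * (2 * (2 * (2 * hanoi(2) + 1) + 1) + 1) + 1) + 1
= 2 * (2 * (2 * (2 * (2 * (2 * hanoi(1) + 1) + 1) + 1) + 1) + 1) + 1
Now compute bottom-up:
hanoi(1) = 1
hanoi(2) = 2 * 1 + 1 = 3
hanoi(3) = 2 * 3 + 1 = 7
hanoi(4) = 2 * 7 + 1 = 15
hanoi(5) = 2 * 15 + 1 = 31
hanoi(6) = 2 * 31 + 1 = 63
hanoi(7) = 2 * 63 + 1 = 127
= 127


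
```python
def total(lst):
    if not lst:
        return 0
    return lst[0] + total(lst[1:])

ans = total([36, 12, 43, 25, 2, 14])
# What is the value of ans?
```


total([36, 12, 43, 25, 2, 14])
= 36 + total([12, 43, 25, 2, 14])
= 36 + 12 + total([43, 25, 2, 14])
= 36 + 12 + 43 + total([25, 2, 14])
= 36 + 12 + 43 + 25 + total([2, 14])
= 36 + 12 + 43 + 25 + 2 + total([14])
= 36 + 12 + 43 + 25 + 2 + 14 + total([])
= 36 + 12 + 43 + 25 + 2 + 14 + 0
= 132


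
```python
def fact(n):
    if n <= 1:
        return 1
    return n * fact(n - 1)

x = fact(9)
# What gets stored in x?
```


fact(9)
= 9 * fact(8)
= 9 * 8 * fact(7)
= 9 * 8 * 7 * fact(6)
= 9 * 8 * 7 * 6 * fact(5)
= 9 * 8 * 7 * 6 * 5 * fact(4)
= 9 * 8 * 7 * 6 * 5 * 4 * fact(3)
= 9 * 8 * 7 * 6 * 5 * 4 * 3 * fact(2)
= 9 * 8 * 7 * 6 * 5 * 4 * 3 * 2 * fact(1)
= 9 * 8 * 7 * 6 * 5 * 4 * 3 * 2 * 1
= 362880


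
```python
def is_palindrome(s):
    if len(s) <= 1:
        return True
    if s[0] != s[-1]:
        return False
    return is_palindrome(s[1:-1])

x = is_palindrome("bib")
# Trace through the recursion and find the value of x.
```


is_palindrome("bib")
"bib": s[0]='b' == s[-1]='b' -> is_palindrome("i")
"i": len <= 1 -> True
= True


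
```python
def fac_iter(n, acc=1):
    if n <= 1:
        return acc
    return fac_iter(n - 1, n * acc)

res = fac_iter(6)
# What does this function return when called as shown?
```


fac_iter(6, 1)
= fac_iter(5, 6 * 1) = fac_iter(5, 6)
= fac_iter(4, 5 * 6) = fac_iter(4, 30)
= fac_iter(3, 4 * 30) = fac_iter(3, 120)
= fac_iter(2, 3 * 120) = fac_iter(2, 360)
= fac_iter(1, 2 * 360) = fac_iter(1, 720)
n <= 1, return acc = 720


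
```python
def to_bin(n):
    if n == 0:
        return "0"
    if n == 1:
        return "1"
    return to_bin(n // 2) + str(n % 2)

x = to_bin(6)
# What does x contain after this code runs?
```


to_bin(6)
= to_bin(3) + "0"
= to_bin(1) + "1" + "0"
= "1" + "1" + "0"
= "110"


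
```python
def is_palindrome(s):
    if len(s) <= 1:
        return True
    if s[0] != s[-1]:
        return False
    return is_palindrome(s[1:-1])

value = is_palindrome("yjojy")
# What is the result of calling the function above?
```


is_palindrome("yjojy")
"yjojy": s[0]='y' == s[-1]='y' -> is_palindrome("joj")
"joj": s[0]='j' == s[-1]='j' -> is_palindrome("o")
"o": len <= 1 -> True
= True


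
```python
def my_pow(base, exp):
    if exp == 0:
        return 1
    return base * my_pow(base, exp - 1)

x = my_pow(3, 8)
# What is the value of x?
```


my_pow(3, 8)
= 3 * my_pow(3, 7)
= 3 * 3 * my_pow(3, 6)
= 3 * 3 * 3 * my_pow(3, 5)
= 3 * 3 * 3 * 3 * my_pow(3, 4)
= 3 * 3 * 3 * 3 * 3 * my_pow(3, 3)
= 3 * 3 * 3 * 3 * 3 * 3 * my_pow(3, 2)
= 3 * 3 * 3 * 3 * 3 * 3 * 3 * my_pow(3, 1)
= 3 * 3 * 3 * 3 * 3 * 3 * 3 * 3 * my_pow(3, 0)
= 3 * 3 * 3 * 3 * 3 * 3 * 3 * 3 * 1
= 6561


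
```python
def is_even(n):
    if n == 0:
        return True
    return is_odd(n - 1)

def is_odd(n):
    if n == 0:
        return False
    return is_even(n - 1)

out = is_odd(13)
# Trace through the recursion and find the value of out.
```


is_odd(13)
= is_even(12)
= is_odd(11)
= is_even(10)
= is_odd(9)
= is_even(8)
= is_odd(7)
= is_even(6)
= is_odd(5)
= is_even(4)
= is_odd(3)
= is_even(2)
= is_odd(1)
= is_even(0)
n == 0: return True
= True


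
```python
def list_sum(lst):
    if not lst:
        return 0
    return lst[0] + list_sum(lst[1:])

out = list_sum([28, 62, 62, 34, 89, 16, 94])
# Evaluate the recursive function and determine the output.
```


list_sum([28, 62, 62, 34, 89, 16, 94])
= 28 + list_sum([62, 62, 34, 89, 16, 94])
= 28 + 62 + list_sum([62, 34, 89, 16, 94])
= 28 + 62 + 62 + list_sum([34, 89, 16, 94])
= 28 + 62 + 62 + 34 + list_sum([89, 16, 94])
= 28 + 62 + 62 + 34 + 89 + list_sum([16, 94])
= 28 + 62 + 62 + 34 + 89 + 16 + list_sum([94])
= 28 + 62 + 62 + 34 + 89 + 16 + 94 + list_sum([])
= 28 + 62 + 62 + 34 + 89 + 16 + 94 + 0
= 385


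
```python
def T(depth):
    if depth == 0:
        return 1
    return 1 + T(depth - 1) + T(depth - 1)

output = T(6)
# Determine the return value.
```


T(6)
= 1 + T(5) + T(5)
= 1 + 2 * T(5)
T(k) = 2^(k+1) - 1
T(0) = 1
T(1) = 3
T(2) = 7
T(3) = 15
T(4) = 31
T(6) = 2^7 - 1 = 127


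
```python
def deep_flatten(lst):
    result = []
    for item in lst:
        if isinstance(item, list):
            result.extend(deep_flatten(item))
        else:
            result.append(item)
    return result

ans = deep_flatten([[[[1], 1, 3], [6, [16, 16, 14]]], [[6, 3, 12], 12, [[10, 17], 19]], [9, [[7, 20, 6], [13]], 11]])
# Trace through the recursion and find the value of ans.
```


deep_flatten([[[[1], 1, 3], [6, [16, 16, 14]]], [[6, 3, 12], 12, [[10, 17], 19]], [9, [[7, 20, 6], [13]], 11]])
Processing each element:
  [[[1], 1, 3], [6, [16, 16, 14]]] is a list -> deep_flatten recursively -> [1, 1, 3, 6, 16, 16, 14]
  [[6, 3, 12], 12, [[10, 17], 19]] is a list -> deep_flatten recursively -> [6, 3, 12, 12, 10, 17, 19]
  [9, [[7, 20, 6], [13]], 11] is a list -> deep_flatten recursively -> [9, 7, 20, 6, 13, 11]
= [1, 1, 3, 6, 16, 16, 14, 6, 3, 12, 12, 10, 17, 19, 9, 7, 20, 6, 13, 11]


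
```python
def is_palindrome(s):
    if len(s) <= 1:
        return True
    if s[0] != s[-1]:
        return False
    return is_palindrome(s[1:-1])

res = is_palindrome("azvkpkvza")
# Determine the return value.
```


is_palindrome("azvkpkvza")
"azvkpkvza": s[0]='a' == s[-1]='a' -> is_palindrome("zvkpkvz")
"zvkpkvz": s[0]='z' == s[-1]='z' -> is_palindrome("vkpkv")
"vkpkv": s[0]='v' == s[-1]='v' -> is_palindrome("kpk")
"kpk": s[0]='k' == s[-1]='k' -> is_palindrome("p")
"p": len <= 1 -> True
= True


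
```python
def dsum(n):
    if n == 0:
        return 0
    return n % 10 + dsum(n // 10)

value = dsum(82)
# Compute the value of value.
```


dsum(82)
= 2 + dsum(8)
= 2 + 8 + dsum(0)
= 2 + 8 + 0
= 10


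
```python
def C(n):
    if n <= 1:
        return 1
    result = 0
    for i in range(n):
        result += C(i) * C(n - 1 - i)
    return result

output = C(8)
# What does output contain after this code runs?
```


C(8)
= sum of C(i) * C(8-1-i) for i in 0..7
First compute sub-values bottom-up:
  C(0) = 1, C(1) = 1
  C(2) = 1*1 + 1*1 = 2
  C(3) = 1*2 + 1*1 + 2*1 = 5
  C(4) = 1*5 + 1*2 + 2*1 + 5*1 = 14
  C(5) = 1*14 + 1*5 + 2*2 + 5*1 + 14*1 = 42
  C(6) = 1*42 + 1*14 + 2*5 + 5*2 + 14*1 + 42*1 = 132
  C(7) = 1*132 + 1*42 + 2*14 + 5*5 + 14*2 + 42*1 + 132*1 = 429
Now C(8):
  C(0)*C(7) = 1*429 = 429
  C(1)*C(6) = 1*132 = 132
  C(2)*C(5) = 2*42 = 84
  C(3)*C(4) = 5*14 = 70
  C(4)*C(3) = 14*5 = 70
  C(5)*C(2) = 42*2 = 84
  C(6)*C(1) = 132*1 = 132
  C(7)*C(0) = 429*1 = 429
= 429 + 132 + 84 + 70 + 70 + 84 + 132 + 429
= 1430


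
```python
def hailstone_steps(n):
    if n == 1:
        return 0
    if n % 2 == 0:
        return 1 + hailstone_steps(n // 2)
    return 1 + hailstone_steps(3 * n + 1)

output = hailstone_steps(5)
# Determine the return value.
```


hailstone_steps(5)
5 is odd -> 3*5+1 = 16 -> hailstone_steps(16)
16 is even -> hailstone_steps(8)
8 is even -> hailstone_steps(4)
4 is even -> hailstone_steps(2)
2 is even -> hailstone_steps(1)
Reached 1 after 5 steps
= 5


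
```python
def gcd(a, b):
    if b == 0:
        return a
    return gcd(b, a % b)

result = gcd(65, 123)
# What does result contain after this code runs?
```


gcd(65, 123)
= gcd(123, 65 % 123) = gcd(123, 65)
= gcd(65, 123 % 65) = gcd(65, 58)
= gcd(58, 65 % 58) = gcd(58, 7)
= gcd(7, 58 % 7) = gcd(7, 2)
= gcd(2, 7 % 2) = gcd(2, 1)
= gcd(1, 2 % 1) = gcd(1, 0)
b == 0, return a = 1


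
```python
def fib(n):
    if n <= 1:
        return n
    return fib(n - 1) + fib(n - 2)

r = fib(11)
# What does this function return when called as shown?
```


fib(11)
= fib(10) + fib(9)
= (fib(9) + fib(8)) + fib(9)
Computing bottom-up: fib(0)=0, fib(1)=1, fib(2)=1, fib(3)=2, fib(4)=3, fib(5)=5, fib(6)=8, fib(7)=13, fib(8)=21, fib(9)=34, fib(10)=55, fib(11)=89
= 89


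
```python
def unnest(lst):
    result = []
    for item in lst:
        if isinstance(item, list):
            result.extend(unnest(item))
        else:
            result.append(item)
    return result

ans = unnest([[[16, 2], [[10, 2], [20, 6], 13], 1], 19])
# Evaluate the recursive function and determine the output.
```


unnest([[[16, 2], [[10, 2], [20, 6], 13], 1], 19])
Processing each element:
  [[16, 2], [[10, 2], [20, 6], 13], 1] is a list -> unnest recursively -> [16, 2, 10, 2, 20, 6, 13, 1]
  19 is not a list -> append 19
= [16, 2, 10, 2, 20, 6, 13, 1, 19]


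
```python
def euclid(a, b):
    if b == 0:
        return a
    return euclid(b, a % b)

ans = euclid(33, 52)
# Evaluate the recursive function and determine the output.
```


euclid(33, 52)
= euclid(52, 33 % 52) = euclid(52, 33)
= euclid(33, 52 % 33) = euclid(33, 19)
= euclid(19, 33 % 19) = euclid(19, 14)
= euclid(14, 19 % 14) = euclid(14, 5)
= euclid(5, 14 % 5) = euclid(5, 4)
= euclid(4, 5 % 4) = euclid(4, 1)
= euclid(1, 4 % 1) = euclid(1, 0)
b == 0, return a = 1


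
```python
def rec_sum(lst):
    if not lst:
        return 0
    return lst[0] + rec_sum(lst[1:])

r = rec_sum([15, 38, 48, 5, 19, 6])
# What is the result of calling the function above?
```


rec_sum([15, 38, 48, 5, 19, 6])
= 15 + rec_sum([38, 48, 5, 19, 6])
= 15 + 38 + rec_sum([48, 5, 19, 6])
= 15 + 38 + 48 + rec_sum([5, 19, 6])
= 15 + 38 + 48 + 5 + rec_sum([19, 6])
= 15 + 38 + 48 + 5 + 19 + rec_sum([6])
= 15 + 38 + 48 + 5 + 19 + 6 + rec_sum([])
= 15 + 38 + 48 + 5 + 19 + 6 + 0
= 131


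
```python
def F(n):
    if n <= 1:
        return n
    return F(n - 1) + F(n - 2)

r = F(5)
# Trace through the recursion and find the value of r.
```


F(5)
= F(4) + F(3)
= (F(3) + F(2)) + F(3)
Computing bottom-up: F(0)=0, F(1)=1, F(2)=1, F(3)=2, F(4)=3, F(5)=5
= 5


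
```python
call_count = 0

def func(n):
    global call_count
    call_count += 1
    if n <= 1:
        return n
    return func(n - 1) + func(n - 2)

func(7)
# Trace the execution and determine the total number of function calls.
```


func(7) calls func(6) and func(5); each non-base call branches into two more.
Let C(k) = total number of calls made by func(k), including the call to func(k) itself.
Base cases: C(0) = 1, C(1) = 1
Recurrence: C(k) = 1 + C(k-1) + C(k-2)
  C(2) = 1 + C(1) + C(0) = 1 + 1 + 1 = 3
  C(3) = 1 + C(2) + C(1) = 1 + 3 + 1 = 5
  C(4) = 1 + C(3) + C(2) = 1 + 5 + 3 = 9
  C(5) = 1 + C(4) + C(3) = 1 + 9 + 5 = 15
  C(6) = 1 + C(5) + C(4) = 1 + 15 + 9 = 25
  C(7) = 1 + C(6) + C(5) = 1 + 25 + 15 = 41
Total calls = C(7) = 41


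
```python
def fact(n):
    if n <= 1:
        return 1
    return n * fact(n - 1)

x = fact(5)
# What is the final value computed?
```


fact(5)
= 5 * fact(4)
= 5 * 4 * fact(3)
= 5 * 4 * 3 * fact(2)
= 5 * 4 * 3 * 2 * fact(1)
= 5 * 4 * 3 * 2 * 1
= 120


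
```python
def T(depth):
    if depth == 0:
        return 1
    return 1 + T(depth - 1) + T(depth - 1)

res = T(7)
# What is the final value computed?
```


T(7)
= 1 + T(6) + T(6)
= 1 + 2 * T(6)
T(k) = 2^(k+1) - 1
T(0) = 1
T(1) = 3
T(2) = 7
T(3) = 15
T(4) = 31
T(7) = 2^8 - 1 = 255


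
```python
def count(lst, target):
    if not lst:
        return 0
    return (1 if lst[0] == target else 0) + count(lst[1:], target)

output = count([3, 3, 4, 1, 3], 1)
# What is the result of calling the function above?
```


count([3, 3, 4, 1, 3], 1)
lst[0]=3 != 1: 0 + count([3, 4, 1, 3], 1)
lst[0]=3 != 1: 0 + count([4, 1, 3], 1)
lst[0]=4 != 1: 0 + count([1, 3], 1)
lst[0]=1 == 1: 1 + count([3], 1)
lst[0]=3 != 1: 0 + count([], 1)
= 1


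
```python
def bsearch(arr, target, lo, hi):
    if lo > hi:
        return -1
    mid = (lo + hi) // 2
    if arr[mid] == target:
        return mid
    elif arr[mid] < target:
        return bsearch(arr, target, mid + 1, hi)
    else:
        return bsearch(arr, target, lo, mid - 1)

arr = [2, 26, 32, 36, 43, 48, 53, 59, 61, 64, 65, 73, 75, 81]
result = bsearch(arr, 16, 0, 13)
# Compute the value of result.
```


bsearch(arr, 16, 0, 13)
lo=0, hi=13, mid=6, arr[mid]=53
53 > 16, search left half
lo=0, hi=5, mid=2, arr[mid]=32
32 > 16, search left half
lo=0, hi=1, mid=0, arr[mid]=2
2 < 16, search right half
lo=1, hi=1, mid=1, arr[mid]=26
26 > 16, search left half
lo > hi, target not found, return -1
= -1


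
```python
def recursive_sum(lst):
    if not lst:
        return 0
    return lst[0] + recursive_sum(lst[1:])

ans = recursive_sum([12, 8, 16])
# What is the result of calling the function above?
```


recursive_sum([12, 8, 16])
= 12 + recursive_sum([8, 16])
= 12 + 8 + recursive_sum([16])
= 12 + 8 + 16 + recursive_sum([])
= 12 + 8 + 16 + 0
= 36


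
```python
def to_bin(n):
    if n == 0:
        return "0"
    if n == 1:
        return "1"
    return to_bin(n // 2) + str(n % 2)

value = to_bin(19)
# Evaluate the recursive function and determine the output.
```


to_bin(19)
= to_bin(9) + "1"
= to_bin(4) + "1" + "1"
= to_bin(2) + "0" + "1" + "1"
= to_bin(1) + "0" + "0" + "1" + "1"
= "1" + "0" + "0" + "1" + "1"
= "10011"


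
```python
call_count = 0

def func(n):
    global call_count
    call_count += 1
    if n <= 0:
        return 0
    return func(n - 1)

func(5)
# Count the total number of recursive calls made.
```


func(5) calls func(4) calls ... calls func(0)
Total calls: 5 + 1 (for base case) = 6


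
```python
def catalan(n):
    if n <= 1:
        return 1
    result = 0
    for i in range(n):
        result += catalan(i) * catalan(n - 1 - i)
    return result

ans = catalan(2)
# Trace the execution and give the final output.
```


catalan(2)
= sum of catalan(i) * catalan(2-1-i) for i in 0..1
  catalan(0)*catalan(1) = 1*1 = 1
  catalan(1)*catalan(0) = 1*1 = 1
= 1 + 1
= 2


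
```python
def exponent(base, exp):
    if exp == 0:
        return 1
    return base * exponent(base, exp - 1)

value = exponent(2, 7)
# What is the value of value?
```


exponent(2, 7)
= 2 * exponent(2, 6)
= 2 * 2 * exponent(2, 5)
= 2 * 2 * 2 * exponent(2, 4)
= 2 * 2 * 2 * 2 * exponent(2, 3)
= 2 * 2 * 2 * 2 * 2 * exponent(2, 2)
= 2 * 2 * 2 * 2 * 2 * 2 * exponent(2, 1)
= 2 * 2 * 2 * 2 * 2 * 2 * 2 * exponent(2, 0)
= 2 * 2 * 2 * 2 * 2 * 2 * 2 * 1
= 128


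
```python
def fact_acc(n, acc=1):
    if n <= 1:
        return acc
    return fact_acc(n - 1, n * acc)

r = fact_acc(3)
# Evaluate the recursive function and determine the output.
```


fact_acc(3, 1)
= fact_acc(2, 3 * 1) = fact_acc(2, 3)
= fact_acc(1, 2 * 3) = fact_acc(1, 6)
n <= 1, return acc = 6


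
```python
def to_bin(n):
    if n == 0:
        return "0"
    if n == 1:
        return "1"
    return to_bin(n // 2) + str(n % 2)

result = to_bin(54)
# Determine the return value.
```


to_bin(54)
= to_bin(27) + "0"
= to_bin(13) + "1" + "0"
= to_bin(6) + "1" + "1" + "0"
= to_bin(3) + "0" + "1" + "1" + "0"
= to_bin(1) + "1" + "0" + "1" + "1" + "0"
= "1" + "1" + "0" + "1" + "1" + "0"
= "110110"


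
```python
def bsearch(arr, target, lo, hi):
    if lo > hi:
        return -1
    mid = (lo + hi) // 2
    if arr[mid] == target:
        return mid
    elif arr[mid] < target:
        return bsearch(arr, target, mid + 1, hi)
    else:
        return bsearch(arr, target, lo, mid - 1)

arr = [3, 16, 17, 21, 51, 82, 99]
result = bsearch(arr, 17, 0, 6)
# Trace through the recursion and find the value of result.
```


bsearch(arr, 17, 0, 6)
lo=0, hi=6, mid=3, arr[mid]=21
21 > 17, search left half
lo=0, hi=2, mid=1, arr[mid]=16
16 < 17, search right half
lo=2, hi=2, mid=2, arr[mid]=17
arr[2] == 17, found at index 2
= 2


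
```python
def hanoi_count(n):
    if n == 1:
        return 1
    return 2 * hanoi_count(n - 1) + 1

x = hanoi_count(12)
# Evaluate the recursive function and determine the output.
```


hanoi_count(12)
= 2 * hanoi_count(11) + 1
= 2 * (2 * hanoi_count(10) + 1) + 1
= 2 * (2 * (2 * hanoi_count(9) + 1) + 1) + 1
= 2 * (2 * (2 * (2 * hanoi_count(8) + 1) + 1) + 1) + 1
= 2 * (2 * (2 * (2 * (2 * hanoi_count(7) + 1) + 1) + 1) + 1) + 1
= 2 * (2 * (2 * (2 * (2 * (2 * hanoi_count(6) + 1) + 1) + 1) + 1) + 1) + 1
= 2 * (2 * (2 * (2 * (2 * (2 * (2 * hanoi_count(5) + 1) + 1) + 1) + 1) + 1) + 1) + 1
= 2 * (2 * (2 * (2 * (2 * (2 * (2 * (2 * hanoi_count(4) + 1) + 1) + 1) + 1) + 1) + 1) + 1) + 1
= 2 * (2 * (2 * (2 * (2 * (2 * (2 * (2 * (2 * hanoi_count(3) + 1) + 1) + 1) + 1) + 1) + 1) + 1) + 1) + 1
= 2 * (2 * (2 * (2 * (2 * (2 * (2 * (2 * (2 * (2 * hanoi_count(2) + 1) + 1) + 1) + 1) + 1) + 1) + 1) + 1) + 1) + 1
= 2 * (2 * (2 * (2 * (2 * (2 * (2 * (2 * (2 * (2 * (2 * hanoi_count(1) + 1) + 1) + 1) + 1) + 1) + 1) + 1) + 1) + 1) + 1) + 1
Now compute bottom-up:
hanoi_count(1) = 1
hanoi_count(2) = 2 * 1 + 1 = 3
hanoi_count(3) = 2 * 3 + 1 = 7
hanoi_count(4) = 2 * 7 + 1 = 15
hanoi_count(5) = 2 * 15 + 1 = 31
hanoi_count(6) = 2 * 31 + 1 = 63
hanoi_count(7) = 2 * 63 + 1 = 127
hanoi_count(8) = 2 * 127 + 1 = 255
hanoi_count(9) = 2 * 255 + 1 = 511
hanoi_count(10) = 2 * 511 + 1 = 1023
hanoi_count(11) = 2 * 1023 + 1 = 2047
hanoi_count(12) = 2 * 2047 + 1 = 4095
= 4095


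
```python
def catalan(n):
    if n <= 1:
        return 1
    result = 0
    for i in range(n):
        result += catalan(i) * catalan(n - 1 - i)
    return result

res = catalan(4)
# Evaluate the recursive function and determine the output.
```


catalan(4)
= sum of catalan(i) * catalan(4-1-i) for i in 0..3
First compute sub-values bottom-up:
  catalan(0) = 1, catalan(1) = 1
  catalan(2) = 1*1 + 1*1 = 2
  catalan(3) = 1*2 + 1*1 + 2*1 = 5
Now catalan(4):
  catalan(0)*catalan(3) = 1*5 = 5
  catalan(1)*catalan(2) = 1*2 = 2
  catalan(2)*catalan(1) = 2*1 = 2
  catalan(3)*catalan(0) = 5*1 = 5
= 5 + 2 + 2 + 5
= 14


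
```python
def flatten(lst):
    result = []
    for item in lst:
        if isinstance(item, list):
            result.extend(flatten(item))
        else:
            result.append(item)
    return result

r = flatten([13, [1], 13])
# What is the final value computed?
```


flatten([13, [1], 13])
Processing each element:
  13 is not a list -> append 13
  [1] is a list -> flatten recursively -> [1]
  13 is not a list -> append 13
= [13, 1, 13]


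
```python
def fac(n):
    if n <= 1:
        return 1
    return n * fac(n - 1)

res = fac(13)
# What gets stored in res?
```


fac(13)
= 13 * fac(12)
= 13 * 12 * fac(11)
= 13 * 12 * 11 * fac(10)
= 13 * 12 * 11 * 10 * fac(9)
= 13 * 12 * 11 * 10 * 9 * fac(8)
= 13 * 12 * 11 * 10 * 9 * 8 * fac(7)
= 13 * 12 * 11 * 10 * 9 * 8 * 7 * fac(6)
= 13 * 12 * 11 * 10 * 9 * 8 * 7 * 6 * fac(5)
= 13 * 12 * 11 * 10 * 9 * 8 * 7 * 6 * 5 * fac(4)
= 13 * 12 * 11 * 10 * 9 * 8 * 7 * 6 * 5 * 4 * fac(3)
= 13 * 12 * 11 * 10 * 9 * 8 * 7 * 6 * 5 * 4 * 3 * fac(2)
= 13 * 12 * 11 * 10 * 9 * 8 * 7 * 6 * 5 * 4 * 3 * 2 * fac(1)
= 13 * 12 * 11 * 10 * 9 * 8 * 7 * 6 * 5 * 4 * 3 * 2 * 1
= 6227020800


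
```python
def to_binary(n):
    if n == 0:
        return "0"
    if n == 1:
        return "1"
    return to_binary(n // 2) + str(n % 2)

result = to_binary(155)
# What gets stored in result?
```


to_binary(155)
= to_binary(77) + "1"
= to_binary(38) + "1" + "1"
= to_binary(19) + "0" + "1" + "1"
= to_binary(9) + "1" + "0" + "1" + "1"
= to_binary(4) + "1" + "1" + "0" + "1" + "1"
= to_binary(2) + "0" + "1" + "1" + "0" + "1" + "1"
= to_binary(1) + "0" + "0" + "1" + "1" + "0" + "1" + "1"
= "1" + "0" + "0" + "1" + "1" + "0" + "1" + "1"
= "10011011"


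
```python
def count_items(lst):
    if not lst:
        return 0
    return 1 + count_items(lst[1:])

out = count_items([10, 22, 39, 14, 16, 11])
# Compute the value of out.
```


count_items([10, 22, 39, 14, 16, 11])
= 1 + count_items([22, 39, 14, 16, 11])
= 1 + 1 + count_items([39, 14, 16, 11])
= 1 + 1 + 1 + count_items([14, 16, 11])
= 1 + 1 + 1 + 1 + count_items([16, 11])
= 1 + 1 + 1 + 1 + 1 + count_items([11])
= 1 + 1 + 1 + 1 + 1 + 1 + count_items([])
= 1 + 1 + 1 + 1 + 1 + 1 + 0
= 6


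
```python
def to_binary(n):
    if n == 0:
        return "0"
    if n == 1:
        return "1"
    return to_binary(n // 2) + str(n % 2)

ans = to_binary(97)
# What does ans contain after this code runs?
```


to_binary(97)
= to_binary(48) + "1"
= to_binary(24) + "0" + "1"
= to_binary(12) + "0" + "0" + "1"
= to_binary(6) + "0" + "0" + "0" + "1"
= to_binary(3) + "0" + "0" + "0" + "0" + "1"
= to_binary(1) + "1" + "0" + "0" + "0" + "0" + "1"
= "1" + "1" + "0" + "0" + "0" + "0" + "1"
= "1100001"


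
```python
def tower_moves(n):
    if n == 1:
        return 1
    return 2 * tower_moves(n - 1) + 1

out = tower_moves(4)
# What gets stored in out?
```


tower_moves(4)
= 2 * tower_moves(3) + 1
= 2 * (2 * tower_moves(2) + 1) + 1
= 2 * (2 * (2 * tower_moves(1) + 1) + 1) + 1
Now compute bottom-up:
tower_moves(1) = 1
tower_moves(2) = 2 * 1 + 1 = 3
tower_moves(3) = 2 * 3 + 1 = 7
tower_moves(4) = 2 * 7 + 1 = 15
= 15


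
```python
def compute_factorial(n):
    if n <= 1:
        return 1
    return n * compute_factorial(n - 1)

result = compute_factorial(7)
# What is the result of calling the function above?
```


compute_factorial(7)
= 7 * compute_factorial(6)
= 7 * 6 * compute_factorial(5)
= 7 * 6 * 5 * compute_factorial(4)
= 7 * 6 * 5 * 4 * compute_factorial(3)
= 7 * 6 * 5 * 4 * 3 * compute_factorial(2)
= 7 * 6 * 5 * 4 * 3 * 2 * compute_factorial(1)
= 7 * 6 * 5 * 4 * 3 * 2 * 1
= 5040


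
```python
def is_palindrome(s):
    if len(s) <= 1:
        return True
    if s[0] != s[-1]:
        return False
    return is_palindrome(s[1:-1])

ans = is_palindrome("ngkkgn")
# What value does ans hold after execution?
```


is_palindrome("ngkkgn")
"ngkkgn": s[0]='n' == s[-1]='n' -> is_palindrome("gkkg")
"gkkg": s[0]='g' == s[-1]='g' -> is_palindrome("kk")
"kk": s[0]='k' == s[-1]='k' -> is_palindrome("")
"": len <= 1 -> True
= True


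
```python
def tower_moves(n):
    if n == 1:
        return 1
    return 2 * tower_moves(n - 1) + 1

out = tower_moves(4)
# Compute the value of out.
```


tower_moves(4)
= 2 * tower_moves(3) + 1
= 2 * (2 * tower_moves(2) + 1) + 1
= 2 * (2 * (2 * tower_moves(1) + 1) + 1) + 1
Now compute bottom-up:
tower_moves(1) = 1
tower_moves(2) = 2 * 1 + 1 = 3
tower_moves(3) = 2 * 3 + 1 = 7
tower_moves(4) = 2 * 7 + 1 = 15
= 15


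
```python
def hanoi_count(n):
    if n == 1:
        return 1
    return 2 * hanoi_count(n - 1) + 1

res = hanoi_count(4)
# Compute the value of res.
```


hanoi_count(4)
= 2 * hanoi_count(3) + 1
= 2 * (2 * hanoi_count(2) + 1) + 1
= 2 * (2 * (2 * hanoi_count(1) + 1) + 1) + 1
Now compute bottom-up:
hanoi_count(1) = 1
hanoi_count(2) = 2 * 1 + 1 = 3
hanoi_count(3) = 2 * 3 + 1 = 7
hanoi_count(4) = 2 * 7 + 1 = 15
= 15


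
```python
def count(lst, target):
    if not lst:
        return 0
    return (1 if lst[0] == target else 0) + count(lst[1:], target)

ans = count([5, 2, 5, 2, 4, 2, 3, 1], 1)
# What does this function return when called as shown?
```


count([5, 2, 5, 2, 4, 2, 3, 1], 1)
lst[0]=5 != 1: 0 + count([2, 5, 2, 4, 2, 3, 1], 1)
lst[0]=2 != 1: 0 + count([5, 2, 4, 2, 3, 1], 1)
lst[0]=5 != 1: 0 + count([2, 4, 2, 3, 1], 1)
lst[0]=2 != 1: 0 + count([4, 2, 3, 1], 1)
lst[0]=4 != 1: 0 + count([2, 3, 1], 1)
lst[0]=2 != 1: 0 + count([3, 1], 1)
lst[0]=3 != 1: 0 + count([1], 1)
lst[0]=1 == 1: 1 + count([], 1)
= 1


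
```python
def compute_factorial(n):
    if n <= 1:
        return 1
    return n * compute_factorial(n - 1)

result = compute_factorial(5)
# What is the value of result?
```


compute_factorial(5)
= 5 * compute_factorial(4)
= 5 * 4 * compute_factorial(3)
= 5 * 4 * 3 * compute_factorial(2)
= 5 * 4 * 3 * 2 * compute_factorial(1)
= 5 * 4 * 3 * 2 * 1
= 120


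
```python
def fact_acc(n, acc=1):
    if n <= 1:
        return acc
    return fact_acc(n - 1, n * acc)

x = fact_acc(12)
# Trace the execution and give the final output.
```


fact_acc(12, 1)
= fact_acc(11, 12 * 1) = fact_acc(11, 12)
= fact_acc(10, 11 * 12) = fact_acc(10, 132)
= fact_acc(9, 10 * 132) = fact_acc(9, 1320)
= fact_acc(8, 9 * 1320) = fact_acc(8, 11880)
= fact_acc(7, 8 * 11880) = fact_acc(7, 95040)
= fact_acc(6, 7 * 95040) = fact_acc(6, 665280)
= fact_acc(5, 6 * 665280) = fact_acc(5, 3991680)
= fact_acc(4, 5 * 3991680) = fact_acc(4, 19958400)
= fact_acc(3, 4 * 19958400) = fact_acc(3, 79833600)
= fact_acc(2, 3 * 79833600) = fact_acc(2, 239500800)
= fact_acc(1, 2 * 239500800) = fact_acc(1, 479001600)
n <= 1, return acc = 479001600


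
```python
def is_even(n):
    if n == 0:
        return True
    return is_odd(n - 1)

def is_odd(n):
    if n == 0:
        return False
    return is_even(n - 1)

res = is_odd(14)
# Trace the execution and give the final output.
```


is_odd(14)
= is_even(13)
= is_odd(12)
= is_even(11)
= is_odd(10)
= is_even(9)
= is_odd(8)
= is_even(7)
= is_odd(6)
= is_even(5)
= is_odd(4)
= is_even(3)
= is_odd(2)
= is_even(1)
= is_odd(0)
n == 0: return False
= False


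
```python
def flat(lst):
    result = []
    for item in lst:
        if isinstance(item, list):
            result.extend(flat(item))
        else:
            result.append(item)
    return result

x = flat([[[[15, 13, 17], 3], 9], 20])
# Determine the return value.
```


flat([[[[15, 13, 17], 3], 9], 20])
Processing each element:
  [[[15, 13, 17], 3], 9] is a list -> flat recursively -> [15, 13, 17, 3, 9]
  20 is not a list -> append 20
= [15, 13, 17, 3, 9, 20]


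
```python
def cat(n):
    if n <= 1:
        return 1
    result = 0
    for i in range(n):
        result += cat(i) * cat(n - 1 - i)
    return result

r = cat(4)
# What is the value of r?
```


cat(4)
= sum of cat(i) * cat(4-1-i) for i in 0..3
First compute sub-values bottom-up:
  cat(0) = 1, cat(1) = 1
  cat(2) = 1*1 + 1*1 = 2
  cat(3) = 1*2 + 1*1 + 2*1 = 5
Now cat(4):
  cat(0)*cat(3) = 1*5 = 5
  cat(1)*cat(2) = 1*2 = 2
  cat(2)*cat(1) = 2*1 = 2
  cat(3)*cat(0) = 5*1 = 5
= 5 + 2 + 2 + 5
= 14


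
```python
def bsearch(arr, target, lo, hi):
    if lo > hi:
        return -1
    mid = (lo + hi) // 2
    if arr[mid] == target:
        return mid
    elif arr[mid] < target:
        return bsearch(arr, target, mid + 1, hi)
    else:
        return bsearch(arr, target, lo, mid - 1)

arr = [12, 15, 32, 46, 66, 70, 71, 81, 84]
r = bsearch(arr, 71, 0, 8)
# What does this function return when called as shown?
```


bsearch(arr, 71, 0, 8)
lo=0, hi=8, mid=4, arr[mid]=66
66 < 71, search right half
lo=5, hi=8, mid=6, arr[mid]=71
arr[6] == 71, found at index 6
= 6


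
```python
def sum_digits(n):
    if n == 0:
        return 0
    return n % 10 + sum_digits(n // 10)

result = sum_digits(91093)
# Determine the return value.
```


sum_digits(91093)
= 3 + sum_digits(9109)
= 3 + 9 + sum_digits(910)
= 3 + 9 + 0 + sum_digits(91)
= 3 + 9 + 0 + 1 + sum_digits(9)
= 3 + 9 + 0 + 1 + 9 + sum_digits(0)
= 3 + 9 + 0 + 1 + 9 + 0
= 22


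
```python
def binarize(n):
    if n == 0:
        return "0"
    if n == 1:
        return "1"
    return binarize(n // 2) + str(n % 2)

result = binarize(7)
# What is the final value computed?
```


binarize(7)
= binarize(3) + "1"
= binarize(1) + "1" + "1"
= "1" + "1" + "1"
= "111"


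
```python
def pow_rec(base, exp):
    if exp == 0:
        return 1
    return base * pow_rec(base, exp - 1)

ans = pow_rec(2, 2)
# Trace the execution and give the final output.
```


pow_rec(2, 2)
= 2 * pow_rec(2, 1)
= 2 * 2 * pow_rec(2, 0)
= 2 * 2 * 1
= 4


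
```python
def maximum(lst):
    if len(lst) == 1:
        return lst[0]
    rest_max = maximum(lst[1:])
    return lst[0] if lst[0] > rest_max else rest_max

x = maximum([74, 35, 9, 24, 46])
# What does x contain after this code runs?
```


maximum([74, 35, 9, 24, 46])
= compare 74 with maximum([35, 9, 24, 46])
= compare 35 with maximum([9, 24, 46])
= compare 9 with maximum([24, 46])
= compare 24 with maximum([46])
Base: maximum([46]) = 46
compare 24 with 46: max = 46
compare 9 with 46: max = 46
compare 35 with 46: max = 46
compare 74 with 46: max = 74
= 74


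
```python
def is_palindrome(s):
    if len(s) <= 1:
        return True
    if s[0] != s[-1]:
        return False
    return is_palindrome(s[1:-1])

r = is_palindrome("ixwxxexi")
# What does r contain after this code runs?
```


is_palindrome("ixwxxexi")
"ixwxxexi": s[0]='i' == s[-1]='i' -> is_palindrome("xwxxex")
"xwxxex": s[0]='x' == s[-1]='x' -> is_palindrome("wxxe")
"wxxe": s[0]='w' != s[-1]='e' -> False
= False


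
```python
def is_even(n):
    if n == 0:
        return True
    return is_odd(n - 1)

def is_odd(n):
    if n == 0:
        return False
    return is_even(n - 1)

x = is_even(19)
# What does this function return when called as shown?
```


is_even(19)
= is_odd(18)
= is_even(17)
= is_odd(16)
= is_even(15)
= is_odd(14)
= is_even(13)
= is_odd(12)
= is_even(11)
= is_odd(10)
= is_even(9)
= is_odd(8)
= is_even(7)
= is_odd(6)
= is_even(5)
= is_odd(4)
= is_even(3)
= is_odd(2)
= is_even(1)
= is_odd(0)
n == 0: return False
= False


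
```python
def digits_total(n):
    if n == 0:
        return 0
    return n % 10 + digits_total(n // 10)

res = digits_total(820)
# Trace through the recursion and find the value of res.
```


digits_total(820)
= 0 + digits_total(82)
= 0 + 2 + digits_total(8)
= 0 + 2 + 8 + digits_total(0)
= 0 + 2 + 8 + 0
= 10


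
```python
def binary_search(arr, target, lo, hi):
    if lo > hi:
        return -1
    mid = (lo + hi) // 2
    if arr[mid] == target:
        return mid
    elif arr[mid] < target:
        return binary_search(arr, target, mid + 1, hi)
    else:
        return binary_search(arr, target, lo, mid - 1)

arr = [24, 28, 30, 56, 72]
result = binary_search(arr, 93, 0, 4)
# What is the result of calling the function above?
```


binary_search(arr, 93, 0, 4)
lo=0, hi=4, mid=2, arr[mid]=30
30 < 93, search right half
lo=3, hi=4, mid=3, arr[mid]=56
56 < 93, search right half
lo=4, hi=4, mid=4, arr[mid]=72
72 < 93, search right half
lo > hi, target not found, return -1
= -1


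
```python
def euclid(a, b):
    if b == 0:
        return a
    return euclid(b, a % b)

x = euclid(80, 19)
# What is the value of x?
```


euclid(80, 19)
= euclid(19, 80 % 19) = euclid(19, 4)
= euclid(4, 19 % 4) = euclid(4, 3)
= euclid(3, 4 % 3) = euclid(3, 1)
= euclid(1, 3 % 1) = euclid(1, 0)
b == 0, return a = 1


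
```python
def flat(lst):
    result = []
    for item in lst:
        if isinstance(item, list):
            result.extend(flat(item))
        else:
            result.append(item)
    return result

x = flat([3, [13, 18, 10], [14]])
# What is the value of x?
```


flat([3, [13, 18, 10], [14]])
Processing each element:
  3 is not a list -> append 3
  [13, 18, 10] is a list -> flat recursively -> [13, 18, 10]
  [14] is a list -> flat recursively -> [14]
= [3, 13, 18, 10, 14]


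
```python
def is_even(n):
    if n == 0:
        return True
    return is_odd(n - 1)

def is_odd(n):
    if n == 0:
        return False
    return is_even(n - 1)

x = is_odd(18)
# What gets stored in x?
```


is_odd(18)
= is_even(17)
= is_odd(16)
= is_even(15)
= is_odd(14)
= is_even(13)
= is_odd(12)
= is_even(11)
= is_odd(10)
= is_even(9)
= is_odd(8)
= is_even(7)
= is_odd(6)
= is_even(5)
= is_odd(4)
= is_even(3)
= is_odd(2)
= is_even(1)
= is_odd(0)
n == 0: return False
= False


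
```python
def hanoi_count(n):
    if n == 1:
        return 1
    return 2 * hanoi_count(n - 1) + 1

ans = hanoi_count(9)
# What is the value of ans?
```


hanoi_count(9)
= 2 * hanoi_count(8) + 1
= 2 * (2 * hanoi_count(7) + 1) + 1
= 2 * (2 * (2 * hanoi_count(6) + 1) + 1) + 1
= 2 * (2 * (2 * (2 * hanoi_count(5) + 1) + 1) + 1) + 1
= 2 * (2 * (2 * (2 * (2 * hanoi_count(4) + 1) + 1) + 1) + 1) + 1
= 2 * (2 * (2 * (2 * (2 * (2 * hanoi_count(3) + 1) + 1) + 1) + 1) + 1) + 1
= 2 * (2 * (2 * (2 * (2 * (2 * (2 * hanoi_count(2) + 1) + 1) + 1) + 1) + 1) + 1) + 1
= 2 * (2 * (2 * (2 * (2 * (2 * (2 * (2 * hanoi_count(1) + 1) + 1) + 1) + 1) + 1) + 1) + 1) + 1
Now compute bottom-up:
hanoi_count(1) = 1
hanoi_count(2) = 2 * 1 + 1 = 3
hanoi_count(3) = 2 * 3 + 1 = 7
hanoi_count(4) = 2 * 7 + 1 = 15
hanoi_count(5) = 2 * 15 + 1 = 31
hanoi_count(6) = 2 * 31 + 1 = 63
hanoi_count(7) = 2 * 63 + 1 = 127
hanoi_count(8) = 2 * 127 + 1 = 255
hanoi_count(9) = 2 * 255 + 1 = 511
= 511
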